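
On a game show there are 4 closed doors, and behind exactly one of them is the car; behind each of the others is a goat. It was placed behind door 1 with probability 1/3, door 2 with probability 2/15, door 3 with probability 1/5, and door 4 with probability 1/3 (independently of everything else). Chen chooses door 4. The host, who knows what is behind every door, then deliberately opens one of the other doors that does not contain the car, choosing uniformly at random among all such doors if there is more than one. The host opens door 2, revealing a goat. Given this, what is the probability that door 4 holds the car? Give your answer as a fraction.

5/17

Consider each possible location of the car in turn.
If it is behind door 1 (prior 1/3): the host has 2 equally likely choices, so probability 1/2; weight (1/3)·(1/2) = 1/6.
If it is behind door 2 (prior 2/15): the host opened door 2, so this case is ruled out; weight (2/15)·0 = 0.
If it is behind door 3 (prior 1/5): the host has 2 equally likely choices, so probability 1/2; weight (1/5)·(1/2) = 1/10.
If it is behind door 4 (prior 1/3): the host has 3 equally likely choices, so probability 1/3; weight (1/3)·(1/3) = 1/9.
The weights sum to 17/45.
So P(the car behind door 4 | the host opened door 2) = (1/9) / (17/45) = 5/17.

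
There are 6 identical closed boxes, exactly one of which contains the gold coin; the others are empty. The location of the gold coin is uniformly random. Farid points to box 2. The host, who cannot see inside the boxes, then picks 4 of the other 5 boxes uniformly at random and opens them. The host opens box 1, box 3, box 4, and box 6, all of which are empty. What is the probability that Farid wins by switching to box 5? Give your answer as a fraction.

Consider each possible location of the gold coin in turn.
If it is in any of boxes 1, 3, 4, and 6 (prior 1/6 each): that box was opened and seen not to hold the prize — ruled out; weight (1/6)·0 = 0 each.
If it is in either of boxes 2 and 5 (prior 1/6 each): the host picks exactly this set with probability 1/5 regardless, and none is the prize; weight (1/6)·(1/5) = 1/30 each.
The weights sum to 1/15.
So P(the gold coin in box 5 | the host opened box 1, box 3, box 4, and box 6) = (1/30) / (1/15) = 1/2.

1/2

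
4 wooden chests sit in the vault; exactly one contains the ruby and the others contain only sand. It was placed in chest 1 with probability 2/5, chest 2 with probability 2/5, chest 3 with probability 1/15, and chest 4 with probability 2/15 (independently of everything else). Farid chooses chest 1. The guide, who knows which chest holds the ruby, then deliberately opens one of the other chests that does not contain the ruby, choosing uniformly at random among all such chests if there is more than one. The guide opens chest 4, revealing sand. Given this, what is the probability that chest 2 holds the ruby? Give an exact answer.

6/11

Consider each possible location of the ruby in turn.
If it is in chest 1 (prior 2/5): the guide has 3 equally likely choices, so probability 1/3; weight (2/5)·(1/3) = 2/15.
If it is in chest 2 (prior 2/5): the guide has 2 equally likely choices, so probability 1/2; weight (2/5)·(1/2) = 1/5.
If it is in chest 3 (prior 1/15): the guide has 2 equally likely choices, so probability 1/2; weight (1/15)·(1/2) = 1/30.
If it is in chest 4 (prior 2/15): the guide opened chest 4, so this case is ruled out; weight (2/15)·0 = 0.
The weights sum to 11/30.
So P(the ruby in chest 2 | the guide opened chest 4) = (1/5) / (11/30) = 6/11.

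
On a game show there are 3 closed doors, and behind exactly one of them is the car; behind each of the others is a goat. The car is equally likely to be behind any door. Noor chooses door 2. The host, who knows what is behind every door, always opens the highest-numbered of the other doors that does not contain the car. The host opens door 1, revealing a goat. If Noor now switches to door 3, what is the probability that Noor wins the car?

1

Consider each possible location of the car in turn.
If it is behind door 1 (prior 1/3): the host opened door 1, so this case is ruled out; weight (1/3)·0 = 0.
If it is behind door 2 (prior 1/3): the host would have opened door 3 instead, probability 0; weight (1/3)·0 = 0.
If it is behind door 3 (prior 1/3): door 1 is the highest-numbered option available, probability 1; weight (1/3)·1 = 1/3.
The weights sum to 1/3.
So P(the car behind door 3 | the host opened door 1) = (1/3) / (1/3) = 1.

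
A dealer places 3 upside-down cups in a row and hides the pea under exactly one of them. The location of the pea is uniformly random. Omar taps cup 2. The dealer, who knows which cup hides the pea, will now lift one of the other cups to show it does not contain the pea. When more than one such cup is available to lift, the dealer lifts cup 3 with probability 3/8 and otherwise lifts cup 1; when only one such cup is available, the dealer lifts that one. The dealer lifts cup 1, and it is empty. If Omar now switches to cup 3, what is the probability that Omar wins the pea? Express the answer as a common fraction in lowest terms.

Apply Bayes' rule, conditioning on where the pea actually is.
If it is under cup 1 (prior 1/3): the dealer opened cup 1, so this case is ruled out; weight (1/3)·0 = 0.
If it is under cup 2 (prior 1/3): cup 3 is available but not opened, probability 5/8; weight (1/3)·(5/8) = 5/24.
If it is under cup 3 (prior 1/3): only cup 1 is available, probability 1; weight (1/3)·1 = 1/3.
The weights sum to 13/24.
So P(the pea under cup 3 | the dealer opened cup 1) = (1/3) / (13/24) = 8/13.

8/13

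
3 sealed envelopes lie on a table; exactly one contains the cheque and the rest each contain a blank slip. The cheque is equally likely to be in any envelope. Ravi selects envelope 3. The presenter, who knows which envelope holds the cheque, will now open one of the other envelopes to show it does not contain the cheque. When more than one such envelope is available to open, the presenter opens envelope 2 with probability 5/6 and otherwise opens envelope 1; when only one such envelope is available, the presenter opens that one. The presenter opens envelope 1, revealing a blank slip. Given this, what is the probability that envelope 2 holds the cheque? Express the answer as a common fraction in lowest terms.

6/7

Consider each possible location of the cheque in turn.
If it is in envelope 1 (prior 1/3): the presenter opened envelope 1, so this case is ruled out; weight (1/3)·0 = 0.
If it is in envelope 2 (prior 1/3): only envelope 1 is available, probability 1; weight (1/3)·1 = 1/3.
If it is in envelope 3 (prior 1/3): envelope 2 is available but not opened, probability 1/6; weight (1/3)·(1/6) = 1/18.
The weights sum to 7/18.
So P(the cheque in envelope 2 | the presenter opened envelope 1) = (1/3) / (7/18) = 6/7.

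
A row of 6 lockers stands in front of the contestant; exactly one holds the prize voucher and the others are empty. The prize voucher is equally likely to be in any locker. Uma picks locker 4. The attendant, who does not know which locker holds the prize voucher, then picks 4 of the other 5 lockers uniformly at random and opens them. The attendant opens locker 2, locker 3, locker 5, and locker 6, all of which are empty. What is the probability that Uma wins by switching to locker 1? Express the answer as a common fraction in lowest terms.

Because the attendant chose which lockers to open without knowing where the prize voucher is, the choice is independent of the prize location. Learning that none of the 4 opened lockers holds the prize voucher simply rules out those 4 locations and leaves the remaining 2 lockers still equally likely by symmetry.
So P(the prize voucher in locker 1) = 1/2.

1/2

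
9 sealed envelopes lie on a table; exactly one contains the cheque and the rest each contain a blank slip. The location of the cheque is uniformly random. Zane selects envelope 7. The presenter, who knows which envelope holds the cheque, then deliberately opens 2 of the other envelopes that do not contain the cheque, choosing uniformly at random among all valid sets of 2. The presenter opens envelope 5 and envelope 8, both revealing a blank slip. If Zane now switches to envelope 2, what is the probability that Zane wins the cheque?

4/27

Consider each possible location of the cheque in turn.
If it is in any of envelopes 1, 2, 3, 4, 6, and 9 (prior 1/9 each): the presenter has 21 equally likely choices, so probability 1/21; weight (1/9)·(1/21) = 1/189 each.
If it is in either of envelopes 5 and 8 (prior 1/9 each): that envelope was opened and seen not to hold the prize — ruled out; weight (1/9)·0 = 0 each.
If it is in envelope 7 (prior 1/9): the presenter has 28 equally likely choices, so probability 1/28; weight (1/9)·(1/28) = 1/252.
The weights sum to 1/28.
So P(the cheque in envelope 2 | the presenter opened envelope 5 and envelope 8) = (1/189) / (1/28) = 4/27.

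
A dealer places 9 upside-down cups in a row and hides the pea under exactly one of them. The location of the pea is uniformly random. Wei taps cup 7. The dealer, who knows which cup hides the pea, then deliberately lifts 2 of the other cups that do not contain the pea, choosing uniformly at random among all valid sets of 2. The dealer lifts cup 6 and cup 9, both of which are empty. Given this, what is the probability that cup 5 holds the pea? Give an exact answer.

4/27

Condition on the true location of the pea.
If it is under any of cups 1, 2, 3, 4, 5, and 8 (prior 1/9 each): the dealer has 21 equally likely choices, so probability 1/21; weight (1/9)·(1/21) = 1/189 each.
If it is under either of cups 6 and 9 (prior 1/9 each): that cup was opened and seen not to hold the prize — ruled out; weight (1/9)·0 = 0 each.
If it is under cup 7 (prior 1/9): the dealer has 28 equally likely choices, so probability 1/28; weight (1/9)·(1/28) = 1/252.
The weights sum to 1/28.
So P(the pea under cup 5 | the dealer opened cup 6 and cup 9) = (1/189) / (1/28) = 4/27.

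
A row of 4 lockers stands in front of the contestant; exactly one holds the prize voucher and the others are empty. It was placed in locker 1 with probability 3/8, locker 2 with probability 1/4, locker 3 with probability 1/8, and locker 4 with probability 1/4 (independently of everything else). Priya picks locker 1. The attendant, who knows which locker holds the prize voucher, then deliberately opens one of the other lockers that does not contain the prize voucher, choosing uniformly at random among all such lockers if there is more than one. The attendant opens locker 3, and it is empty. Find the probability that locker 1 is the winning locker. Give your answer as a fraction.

1/3

Condition on the true location of the prize voucher.
If it is in locker 1 (prior 3/8): the attendant has 3 equally likely choices, so probability 1/3; weight (3/8)·(1/3) = 1/8.
If it is in either of lockers 2 and 4 (prior 1/4 each): the attendant has 2 equally likely choices, so probability 1/2; weight (1/4)·(1/2) = 1/8 each.
If it is in locker 3 (prior 1/8): the attendant opened locker 3, so this case is ruled out; weight (1/8)·0 = 0.
The weights sum to 3/8.
So P(the prize voucher in locker 1 | the attendant opened locker 3) = (1/8) / (3/8) = 1/3.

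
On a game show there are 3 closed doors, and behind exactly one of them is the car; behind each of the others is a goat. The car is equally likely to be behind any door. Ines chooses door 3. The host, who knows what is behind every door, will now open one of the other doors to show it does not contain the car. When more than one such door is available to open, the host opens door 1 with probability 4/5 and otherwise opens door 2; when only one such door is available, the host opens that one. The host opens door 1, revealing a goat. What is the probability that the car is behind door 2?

5/9

Consider each possible location of the car in turn.
If it is behind door 1 (prior 1/3): the host opened door 1, so this case is ruled out; weight (1/3)·0 = 0.
If it is behind door 2 (prior 1/3): only door 1 is available, probability 1; weight (1/3)·1 = 1/3.
If it is behind door 3 (prior 1/3): door 1 is available, opened with probability 4/5; weight (1/3)·(4/5) = 4/15.
The weights sum to 3/5.
So P(the car behind door 2 | the host opened door 1) = (1/3) / (3/5) = 5/9.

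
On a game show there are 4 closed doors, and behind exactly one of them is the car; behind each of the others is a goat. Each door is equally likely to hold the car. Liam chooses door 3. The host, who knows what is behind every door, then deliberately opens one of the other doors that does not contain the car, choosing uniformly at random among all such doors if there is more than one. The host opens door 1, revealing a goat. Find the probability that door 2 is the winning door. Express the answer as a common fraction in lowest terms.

Condition on the true location of the car.
If it is behind door 1 (prior 1/4): the host opened door 1, so this case is ruled out; weight (1/4)·0 = 0.
If it is behind either of doors 2 and 4 (prior 1/4 each): the host has 2 equally likely choices, so probability 1/2; weight (1/4)·(1/2) = 1/8 each.
If it is behind door 3 (prior 1/4): the host has 3 equally likely choices, so probability 1/3; weight (1/4)·(1/3) = 1/12.
The weights sum to 1/3.
So P(the car behind door 2 | the host opened door 1) = (1/8) / (1/3) = 3/8.

3/8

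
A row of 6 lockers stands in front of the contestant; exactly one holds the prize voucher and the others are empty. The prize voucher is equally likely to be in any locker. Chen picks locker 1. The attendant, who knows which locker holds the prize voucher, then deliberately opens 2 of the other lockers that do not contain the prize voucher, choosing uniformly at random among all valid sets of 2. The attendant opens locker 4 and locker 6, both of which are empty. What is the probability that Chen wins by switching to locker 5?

5/18

Condition on the true location of the prize voucher.
If it is in locker 1 (prior 1/6): the attendant has 10 equally likely choices, so probability 1/10; weight (1/6)·(1/10) = 1/60.
If it is in any of lockers 2, 3, and 5 (prior 1/6 each): the attendant has 6 equally likely choices, so probability 1/6; weight (1/6)·(1/6) = 1/36 each.
If it is in either of lockers 4 and 6 (prior 1/6 each): that locker was opened and seen not to hold the prize — ruled out; weight (1/6)·0 = 0 each.
The weights sum to 1/10.
So P(the prize voucher in locker 5 | the attendant opened locker 4 and locker 6) = (1/36) / (1/10) = 5/18.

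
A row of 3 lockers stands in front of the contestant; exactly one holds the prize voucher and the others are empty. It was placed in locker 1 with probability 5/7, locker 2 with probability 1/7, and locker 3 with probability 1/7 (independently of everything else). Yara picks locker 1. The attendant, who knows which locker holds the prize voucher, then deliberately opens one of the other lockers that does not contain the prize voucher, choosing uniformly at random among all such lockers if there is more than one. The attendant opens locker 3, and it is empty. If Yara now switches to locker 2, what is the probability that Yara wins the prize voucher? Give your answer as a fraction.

Condition on the true location of the prize voucher.
If it is in locker 1 (prior 5/7): the attendant has 2 equally likely choices, so probability 1/2; weight (5/7)·(1/2) = 5/14.
If it is in locker 2 (prior 1/7): the attendant has no choice, probability 1; weight (1/7)·1 = 1/7.
If it is in locker 3 (prior 1/7): the attendant opened locker 3, so this case is ruled out; weight (1/7)·0 = 0.
The weights sum to 1/2.
So P(the prize voucher in locker 2 | the attendant opened locker 3) = (1/7) / (1/2) = 2/7.

2/7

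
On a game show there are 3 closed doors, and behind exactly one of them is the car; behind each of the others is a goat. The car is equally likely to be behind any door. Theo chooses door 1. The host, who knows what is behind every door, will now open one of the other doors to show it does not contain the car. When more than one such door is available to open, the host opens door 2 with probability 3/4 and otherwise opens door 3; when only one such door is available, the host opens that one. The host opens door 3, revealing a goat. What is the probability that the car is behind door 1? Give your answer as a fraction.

Apply Bayes' rule, conditioning on where the car actually is.
If it is behind door 1 (prior 1/3): door 2 is available but not opened, probability 1/4; weight (1/3)·(1/4) = 1/12.
If it is behind door 2 (prior 1/3): only door 3 is available, probability 1; weight (1/3)·1 = 1/3.
If it is behind door 3 (prior 1/3): the host opened door 3, so this case is ruled out; weight (1/3)·0 = 0.
The weights sum to 5/12.
So P(the car behind door 1 | the host opened door 3) = (1/12) / (5/12) = 1/5.

1/5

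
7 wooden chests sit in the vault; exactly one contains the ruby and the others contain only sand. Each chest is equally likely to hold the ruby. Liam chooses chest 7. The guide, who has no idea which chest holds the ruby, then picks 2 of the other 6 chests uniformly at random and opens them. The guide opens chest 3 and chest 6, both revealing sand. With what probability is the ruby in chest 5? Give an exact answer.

1/5

Consider each possible location of the ruby in turn.
If it is in any of chests 1, 2, 4, 5, and 7 (prior 1/7 each): the guide picks exactly this set with probability 1/15 regardless, and none is the prize; weight (1/7)·(1/15) = 1/105 each.
If it is in either of chests 3 and 6 (prior 1/7 each): that chest was opened and seen not to hold the prize — ruled out; weight (1/7)·0 = 0 each.
The weights sum to 1/21.
So P(the ruby in chest 5 | the guide opened chest 3 and chest 6) = (1/105) / (1/21) = 1/5.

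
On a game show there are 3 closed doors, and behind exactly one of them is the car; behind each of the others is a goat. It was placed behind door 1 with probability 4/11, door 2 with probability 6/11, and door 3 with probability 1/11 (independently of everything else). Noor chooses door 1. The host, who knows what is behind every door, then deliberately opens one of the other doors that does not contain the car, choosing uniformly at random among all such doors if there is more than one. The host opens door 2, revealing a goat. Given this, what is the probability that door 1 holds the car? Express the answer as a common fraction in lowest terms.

Apply Bayes' rule, conditioning on where the car actually is.
If it is behind door 1 (prior 4/11): the host has 2 equally likely choices, so probability 1/2; weight (4/11)·(1/2) = 2/11.
If it is behind door 2 (prior 6/11): the host opened door 2, so this case is ruled out; weight (6/11)·0 = 0.
If it is behind door 3 (prior 1/11): the host has no choice, probability 1; weight (1/11)·1 = 1/11.
The weights sum to 3/11.
So P(the car behind door 1 | the host opened door 2) = (2/11) / (3/11) = 2/3.

2/3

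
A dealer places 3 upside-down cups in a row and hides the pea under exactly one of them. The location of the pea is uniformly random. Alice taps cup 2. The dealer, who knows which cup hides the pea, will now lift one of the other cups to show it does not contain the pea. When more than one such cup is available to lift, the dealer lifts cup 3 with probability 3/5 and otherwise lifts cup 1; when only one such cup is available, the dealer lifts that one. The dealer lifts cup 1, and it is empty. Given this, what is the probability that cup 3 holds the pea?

5/7

Apply Bayes' rule, conditioning on where the pea actually is.
If it is under cup 1 (prior 1/3): the dealer opened cup 1, so this case is ruled out; weight (1/3)·0 = 0.
If it is under cup 2 (prior 1/3): cup 3 is available but not opened, probability 2/5; weight (1/3)·(2/5) = 2/15.
If it is under cup 3 (prior 1/3): only cup 1 is available, probability 1; weight (1/3)·1 = 1/3.
The weights sum to 7/15.
So P(the pea under cup 3 | the dealer opened cup 1) = (1/3) / (7/15) = 5/7.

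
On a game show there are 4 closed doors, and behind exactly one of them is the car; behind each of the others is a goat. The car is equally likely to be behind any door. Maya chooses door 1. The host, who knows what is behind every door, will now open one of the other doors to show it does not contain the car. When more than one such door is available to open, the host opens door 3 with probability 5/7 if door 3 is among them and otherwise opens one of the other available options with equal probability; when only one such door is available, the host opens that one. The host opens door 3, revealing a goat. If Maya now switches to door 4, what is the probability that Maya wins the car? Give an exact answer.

Consider each possible location of the car in turn.
If it is behind any of doors 1, 2, and 4 (prior 1/4 each): door 3 is available, opened with probability 5/7; weight (1/4)·(5/7) = 5/28 each.
If it is behind door 3 (prior 1/4): the host opened door 3, so this case is ruled out; weight (1/4)·0 = 0.
The weights sum to 15/28.
So P(the car behind door 4 | the host opened door 3) = (5/28) / (15/28) = 1/3.

1/3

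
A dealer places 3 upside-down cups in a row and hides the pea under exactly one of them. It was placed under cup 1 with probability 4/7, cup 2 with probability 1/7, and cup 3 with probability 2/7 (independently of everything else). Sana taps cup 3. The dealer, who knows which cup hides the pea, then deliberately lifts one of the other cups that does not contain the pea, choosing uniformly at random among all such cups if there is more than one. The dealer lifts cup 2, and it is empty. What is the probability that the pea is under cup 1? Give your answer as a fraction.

Apply Bayes' rule, conditioning on where the pea actually is.
If it is under cup 1 (prior 4/7): the dealer has no choice, probability 1; weight (4/7)·1 = 4/7.
If it is under cup 2 (prior 1/7): the dealer opened cup 2, so this case is ruled out; weight (1/7)·0 = 0.
If it is under cup 3 (prior 2/7): the dealer has 2 equally likely choices, so probability 1/2; weight (2/7)·(1/2) = 1/7.
The weights sum to 5/7.
So P(the pea under cup 1 | the dealer opened cup 2) = (4/7) / (5/7) = 4/5.

4/5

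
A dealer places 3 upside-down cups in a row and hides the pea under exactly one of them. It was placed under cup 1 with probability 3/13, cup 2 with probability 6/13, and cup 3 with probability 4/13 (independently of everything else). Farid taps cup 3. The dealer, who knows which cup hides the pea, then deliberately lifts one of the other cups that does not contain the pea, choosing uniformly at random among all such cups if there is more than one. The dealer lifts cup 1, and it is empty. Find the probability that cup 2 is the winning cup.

3/4

Consider each possible location of the pea in turn.
If it is under cup 1 (prior 3/13): the dealer opened cup 1, so this case is ruled out; weight (3/13)·0 = 0.
If it is under cup 2 (prior 6/13): the dealer has no choice, probability 1; weight (6/13)·1 = 6/13.
If it is under cup 3 (prior 4/13): the dealer has 2 equally likely choices, so probability 1/2; weight (4/13)·(1/2) = 2/13.
The weights sum to 8/13.
So P(the pea under cup 2 | the dealer opened cup 1) = (6/13) / (8/13) = 3/4.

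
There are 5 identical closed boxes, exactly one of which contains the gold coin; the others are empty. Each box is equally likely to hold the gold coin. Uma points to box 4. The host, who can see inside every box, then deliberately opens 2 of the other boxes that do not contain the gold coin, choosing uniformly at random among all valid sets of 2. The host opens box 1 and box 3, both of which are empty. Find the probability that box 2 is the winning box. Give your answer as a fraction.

Apply Bayes' rule, conditioning on where the gold coin actually is.
If it is in either of boxes 1 and 3 (prior 1/5 each): that box was opened and seen not to hold the prize — ruled out; weight (1/5)·0 = 0 each.
If it is in either of boxes 2 and 5 (prior 1/5 each): the host has 3 equally likely choices, so probability 1/3; weight (1/5)·(1/3) = 1/15 each.
If it is in box 4 (prior 1/5): the host has 6 equally likely choices, so probability 1/6; weight (1/5)·(1/6) = 1/30.
The weights sum to 1/6.
So P(the gold coin in box 2 | the host opened box 1 and box 3) = (1/15) / (1/6) = 2/5.

2/5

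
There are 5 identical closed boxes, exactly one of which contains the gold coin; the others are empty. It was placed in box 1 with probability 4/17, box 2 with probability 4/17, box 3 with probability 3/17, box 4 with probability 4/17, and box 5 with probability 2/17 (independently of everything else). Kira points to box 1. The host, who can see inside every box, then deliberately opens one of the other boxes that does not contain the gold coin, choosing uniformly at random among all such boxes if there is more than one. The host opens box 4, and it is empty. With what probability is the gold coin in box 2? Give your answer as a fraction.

Condition on the true location of the gold coin.
If it is in box 1 (prior 4/17): the host has 4 equally likely choices, so probability 1/4; weight (4/17)·(1/4) = 1/17.
If it is in box 2 (prior 4/17): the host has 3 equally likely choices, so probability 1/3; weight (4/17)·(1/3) = 4/51.
If it is in box 3 (prior 3/17): the host has 3 equally likely choices, so probability 1/3; weight (3/17)·(1/3) = 1/17.
If it is in box 4 (prior 4/17): the host opened box 4, so this case is ruled out; weight (4/17)·0 = 0.
If it is in box 5 (prior 2/17): the host has 3 equally likely choices, so probability 1/3; weight (2/17)·(1/3) = 2/51.
The weights sum to 4/17.
So P(the gold coin in box 2 | the host opened box 4) = (4/51) / (4/17) = 1/3.

1/3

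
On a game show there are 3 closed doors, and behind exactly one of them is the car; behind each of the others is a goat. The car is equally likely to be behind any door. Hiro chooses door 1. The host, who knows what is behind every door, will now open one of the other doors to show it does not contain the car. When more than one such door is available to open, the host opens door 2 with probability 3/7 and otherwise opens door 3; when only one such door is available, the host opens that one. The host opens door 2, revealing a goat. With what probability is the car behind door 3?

Consider each possible location of the car in turn.
If it is behind door 1 (prior 1/3): door 2 is available, opened with probability 3/7; weight (1/3)·(3/7) = 1/7.
If it is behind door 2 (prior 1/3): the host opened door 2, so this case is ruled out; weight (1/3)·0 = 0.
If it is behind door 3 (prior 1/3): only door 2 is available, probability 1; weight (1/3)·1 = 1/3.
The weights sum to 10/21.
So P(the car behind door 3 | the host opened door 2) = (1/3) / (10/21) = 7/10.

7/10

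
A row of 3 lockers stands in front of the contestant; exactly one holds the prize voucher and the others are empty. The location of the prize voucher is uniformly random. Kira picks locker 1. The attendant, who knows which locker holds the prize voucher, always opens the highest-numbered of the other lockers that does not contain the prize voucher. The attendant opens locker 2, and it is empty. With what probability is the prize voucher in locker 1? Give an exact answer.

Apply Bayes' rule, conditioning on where the prize voucher actually is.
If it is in locker 1 (prior 1/3): the attendant would have opened locker 3 instead, probability 0; weight (1/3)·0 = 0.
If it is in locker 2 (prior 1/3): the attendant opened locker 2, so this case is ruled out; weight (1/3)·0 = 0.
If it is in locker 3 (prior 1/3): locker 2 is the highest-numbered option available, probability 1; weight (1/3)·1 = 1/3.
The weights sum to 1/3.
So P(the prize voucher in locker 1 | the attendant opened locker 2) = 0 / (1/3) = 0.

0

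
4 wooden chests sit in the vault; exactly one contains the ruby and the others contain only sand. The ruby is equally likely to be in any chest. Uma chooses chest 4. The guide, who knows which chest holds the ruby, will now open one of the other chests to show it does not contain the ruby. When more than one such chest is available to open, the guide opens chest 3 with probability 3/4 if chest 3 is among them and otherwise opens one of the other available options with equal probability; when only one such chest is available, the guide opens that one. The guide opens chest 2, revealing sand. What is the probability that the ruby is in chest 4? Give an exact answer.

Condition on the true location of the ruby.
If it is in chest 1 (prior 1/4): chest 3 is available but not opened, probability 1/4; weight (1/4)·(1/4) = 1/16.
If it is in chest 2 (prior 1/4): the guide opened chest 2, so this case is ruled out; weight (1/4)·0 = 0.
If it is in chest 3 (prior 1/4): chest 3 holds the prize so is unavailable; the guide chooses uniformly among the 2 others, probability 1/2; weight (1/4)·(1/2) = 1/8.
If it is in chest 4 (prior 1/4): chest 3 is available but not opened; chest 2 gets probability (1 − 3/4)/2 = 1/8; weight (1/4)·(1/8) = 1/32.
The weights sum to 7/32.
So P(the ruby in chest 4 | the guide opened chest 2) = (1/32) / (7/32) = 1/7.

1/7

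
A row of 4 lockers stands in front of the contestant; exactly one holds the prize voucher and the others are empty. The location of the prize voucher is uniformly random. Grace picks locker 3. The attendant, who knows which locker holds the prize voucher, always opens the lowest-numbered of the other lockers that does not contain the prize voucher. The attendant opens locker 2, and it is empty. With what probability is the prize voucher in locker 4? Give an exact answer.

Consider each possible location of the prize voucher in turn.
If it is in locker 1 (prior 1/4): locker 2 is the lowest-numbered option available, probability 1; weight (1/4)·1 = 1/4.
If it is in locker 2 (prior 1/4): the attendant opened locker 2, so this case is ruled out; weight (1/4)·0 = 0.
If it is in either of lockers 3 and 4 (prior 1/4 each): the attendant would have opened locker 1 instead, probability 0; weight (1/4)·0 = 0 each.
The weights sum to 1/4.
So P(the prize voucher in locker 4 | the attendant opened locker 2) = 0 / (1/4) = 0.

0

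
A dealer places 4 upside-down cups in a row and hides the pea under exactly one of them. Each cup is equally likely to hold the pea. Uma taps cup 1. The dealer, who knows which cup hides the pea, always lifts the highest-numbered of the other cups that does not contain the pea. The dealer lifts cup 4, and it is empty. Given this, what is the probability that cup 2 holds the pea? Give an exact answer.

1/3

Consider each possible location of the pea in turn.
If it is under any of cups 1, 2, and 3 (prior 1/4 each): cup 4 is the highest-numbered option available, probability 1; weight (1/4)·1 = 1/4 each.
If it is under cup 4 (prior 1/4): the dealer opened cup 4, so this case is ruled out; weight (1/4)·0 = 0.
The weights sum to 3/4.
So P(the pea under cup 2 | the dealer opened cup 4) = (1/4) / (3/4) = 1/3.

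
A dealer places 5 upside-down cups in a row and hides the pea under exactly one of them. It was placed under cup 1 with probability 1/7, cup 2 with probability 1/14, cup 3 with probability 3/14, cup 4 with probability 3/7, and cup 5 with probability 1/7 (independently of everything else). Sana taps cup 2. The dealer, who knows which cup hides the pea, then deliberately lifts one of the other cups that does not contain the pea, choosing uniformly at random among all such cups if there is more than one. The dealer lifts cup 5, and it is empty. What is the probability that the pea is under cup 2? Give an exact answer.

3/47

Consider each possible location of the pea in turn.
If it is under cup 1 (prior 1/7): the dealer has 3 equally likely choices, so probability 1/3; weight (1/7)·(1/3) = 1/21.
If it is under cup 2 (prior 1/14): the dealer has 4 equally likely choices, so probability 1/4; weight (1/14)·(1/4) = 1/56.
If it is under cup 3 (prior 3/14): the dealer has 3 equally likely choices, so probability 1/3; weight (3/14)·(1/3) = 1/14.
If it is under cup 4 (prior 3/7): the dealer has 3 equally likely choices, so probability 1/3; weight (3/7)·(1/3) = 1/7.
If it is under cup 5 (prior 1/7): the dealer opened cup 5, so this case is ruled out; weight (1/7)·0 = 0.
The weights sum to 47/168.
So P(the pea under cup 2 | the dealer opened cup 5) = (1/56) / (47/168) = 3/47.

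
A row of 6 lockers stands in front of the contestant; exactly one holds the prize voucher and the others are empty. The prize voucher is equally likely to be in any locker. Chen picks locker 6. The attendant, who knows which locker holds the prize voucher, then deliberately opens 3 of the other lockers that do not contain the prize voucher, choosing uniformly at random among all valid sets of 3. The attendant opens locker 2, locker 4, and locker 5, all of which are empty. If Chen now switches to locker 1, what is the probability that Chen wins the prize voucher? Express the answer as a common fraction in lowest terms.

Apply Bayes' rule, conditioning on where the prize voucher actually is.
If it is in either of lockers 1 and 3 (prior 1/6 each): the attendant has 4 equally likely choices, so probability 1/4; weight (1/6)·(1/4) = 1/24 each.
If it is in any of lockers 2, 4, and 5 (prior 1/6 each): that locker was opened and seen not to hold the prize — ruled out; weight (1/6)·0 = 0 each.
If it is in locker 6 (prior 1/6): the attendant has 10 equally likely choices, so probability 1/10; weight (1/6)·(1/10) = 1/60.
The weights sum to 1/10.
So P(the prize voucher in locker 1 | the attendant opened locker 2, locker 4, and locker 5) = (1/24) / (1/10) = 5/12.

5/12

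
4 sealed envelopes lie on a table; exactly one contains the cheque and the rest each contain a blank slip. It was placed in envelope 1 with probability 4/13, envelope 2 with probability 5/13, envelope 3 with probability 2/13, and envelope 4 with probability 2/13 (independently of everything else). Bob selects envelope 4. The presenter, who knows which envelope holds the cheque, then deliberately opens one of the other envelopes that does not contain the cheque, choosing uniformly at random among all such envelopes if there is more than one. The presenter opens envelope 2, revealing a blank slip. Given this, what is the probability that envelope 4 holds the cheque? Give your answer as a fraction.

2/11

Condition on the true location of the cheque.
If it is in envelope 1 (prior 4/13): the presenter has 2 equally likely choices, so probability 1/2; weight (4/13)·(1/2) = 2/13.
If it is in envelope 2 (prior 5/13): the presenter opened envelope 2, so this case is ruled out; weight (5/13)·0 = 0.
If it is in envelope 3 (prior 2/13): the presenter has 2 equally likely choices, so probability 1/2; weight (2/13)·(1/2) = 1/13.
If it is in envelope 4 (prior 2/13): the presenter has 3 equally likely choices, so probability 1/3; weight (2/13)·(1/3) = 2/39.
The weights sum to 11/39.
So P(the cheque in envelope 4 | the presenter opened envelope 2) = (2/39) / (11/39) = 2/11.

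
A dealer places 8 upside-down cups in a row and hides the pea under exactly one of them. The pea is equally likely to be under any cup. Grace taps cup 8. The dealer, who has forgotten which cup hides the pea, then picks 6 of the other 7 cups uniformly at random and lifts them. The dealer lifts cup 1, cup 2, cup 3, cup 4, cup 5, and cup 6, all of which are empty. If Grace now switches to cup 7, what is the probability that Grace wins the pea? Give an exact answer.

1/2

Because the dealer chose which cups to lift without knowing where the pea is, the choice is independent of the prize location. Learning that none of the 6 opened cups holds the pea simply rules out those 6 locations and leaves the remaining 2 cups still equally likely by symmetry.
So P(the pea under cup 7) = 1/2.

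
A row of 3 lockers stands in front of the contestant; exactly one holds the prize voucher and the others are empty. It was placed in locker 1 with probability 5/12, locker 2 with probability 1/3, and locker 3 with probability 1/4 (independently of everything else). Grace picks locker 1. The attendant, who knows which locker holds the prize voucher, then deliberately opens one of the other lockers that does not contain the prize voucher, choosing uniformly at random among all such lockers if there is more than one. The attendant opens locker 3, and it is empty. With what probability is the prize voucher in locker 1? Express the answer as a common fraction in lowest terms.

Condition on the true location of the prize voucher.
If it is in locker 1 (prior 5/12): the attendant has 2 equally likely choices, so probability 1/2; weight (5/12)·(1/2) = 5/24.
If it is in locker 2 (prior 1/3): the attendant has no choice, probability 1; weight (1/3)·1 = 1/3.
If it is in locker 3 (prior 1/4): the attendant opened locker 3, so this case is ruled out; weight (1/4)·0 = 0.
The weights sum to 13/24.
So P(the prize voucher in locker 1 | the attendant opened locker 3) = (5/24) / (13/24) = 5/13.

5/13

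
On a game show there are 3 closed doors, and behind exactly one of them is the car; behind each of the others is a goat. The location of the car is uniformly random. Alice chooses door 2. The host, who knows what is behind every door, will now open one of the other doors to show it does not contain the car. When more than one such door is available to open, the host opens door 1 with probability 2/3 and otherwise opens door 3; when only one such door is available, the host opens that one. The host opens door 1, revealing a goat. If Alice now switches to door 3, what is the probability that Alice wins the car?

Consider each possible location of the car in turn.
If it is behind door 1 (prior 1/3): the host opened door 1, so this case is ruled out; weight (1/3)·0 = 0.
If it is behind door 2 (prior 1/3): door 1 is available, opened with probability 2/3; weight (1/3)·(2/3) = 2/9.
If it is behind door 3 (prior 1/3): only door 1 is available, probability 1; weight (1/3)·1 = 1/3.
The weights sum to 5/9.
So P(the car behind door 3 | the host opened door 1) = (1/3) / (5/9) = 3/5.

3/5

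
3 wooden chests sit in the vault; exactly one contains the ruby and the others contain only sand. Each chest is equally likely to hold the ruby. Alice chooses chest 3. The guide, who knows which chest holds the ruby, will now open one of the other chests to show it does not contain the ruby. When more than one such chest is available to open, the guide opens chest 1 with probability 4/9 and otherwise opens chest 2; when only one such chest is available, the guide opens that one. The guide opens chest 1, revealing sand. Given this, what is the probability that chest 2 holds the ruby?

9/13

Consider each possible location of the ruby in turn.
If it is in chest 1 (prior 1/3): the guide opened chest 1, so this case is ruled out; weight (1/3)·0 = 0.
If it is in chest 2 (prior 1/3): only chest 1 is available, probability 1; weight (1/3)·1 = 1/3.
If it is in chest 3 (prior 1/3): chest 1 is available, opened with probability 4/9; weight (1/3)·(4/9) = 4/27.
The weights sum to 13/27.
So P(the ruby in chest 2 | the guide opened chest 1) = (1/3) / (13/27) = 9/13.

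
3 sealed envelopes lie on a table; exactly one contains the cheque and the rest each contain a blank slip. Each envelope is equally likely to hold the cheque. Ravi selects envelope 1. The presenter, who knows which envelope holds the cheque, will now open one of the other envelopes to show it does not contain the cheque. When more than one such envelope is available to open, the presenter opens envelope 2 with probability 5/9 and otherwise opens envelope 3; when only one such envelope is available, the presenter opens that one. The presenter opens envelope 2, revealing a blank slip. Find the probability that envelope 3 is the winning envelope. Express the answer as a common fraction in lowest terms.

9/14

Apply Bayes' rule, conditioning on where the cheque actually is.
If it is in envelope 1 (prior 1/3): envelope 2 is available, opened with probability 5/9; weight (1/3)·(5/9) = 5/27.
If it is in envelope 2 (prior 1/3): the presenter opened envelope 2, so this case is ruled out; weight (1/3)·0 = 0.
If it is in envelope 3 (prior 1/3): only envelope 2 is available, probability 1; weight (1/3)·1 = 1/3.
The weights sum to 14/27.
So P(the cheque in envelope 3 | the presenter opened envelope 2) = (1/3) / (14/27) = 9/14.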